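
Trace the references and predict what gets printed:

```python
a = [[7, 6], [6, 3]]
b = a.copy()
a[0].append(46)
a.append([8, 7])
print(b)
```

Key concept: shallow copy with nested lists.
Step by step:
`a = [[7, 6], [6, 3]]` → a = [[7, 6], [6, 3]]
`b = a.copy()` → b = [[7, 6], [6, 3]]
`a[0].append(46)` → a = [[7, 6, 46], [6, 3]]; b = [[7, 6, 46], [6, 3]]
`a.append([8, 7])` → a = [[7, 6, 46], [6, 3], [8, 7]]
`print(b)` → prints [[7, 6, 46], [6, 3]]

Answer: [[7, 6, 46], [6, 3]]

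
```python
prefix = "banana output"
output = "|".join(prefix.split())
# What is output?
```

Trace:
`prefix = "banana output"` → prefix = 'banana output'
`output = "|".join(prefix.split())` → output = 'banana|output'
So output = 'banana|output'

Answer: 'banana|output'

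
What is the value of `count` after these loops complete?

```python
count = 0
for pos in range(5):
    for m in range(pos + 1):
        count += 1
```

Triangle: 1 + 2 + ... + 5
`count` takes the values: 0 → 1 → 2 → 3 → 4 → 5 → 6 → 7 → 8 → 9 → 10 → 11 → 12 → 13 → 14 → 15

Answer: 15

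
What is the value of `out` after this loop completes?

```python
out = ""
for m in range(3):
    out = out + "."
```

Repeat '.' 3 times
`out` takes the values: "" → "." → ".." → "..."

Answer: "..."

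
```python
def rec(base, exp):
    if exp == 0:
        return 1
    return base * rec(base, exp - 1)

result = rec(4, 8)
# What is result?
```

rec(4, 8) = 4 * 4 * 4 * 4 * 4 * 4 * 4 * 4 = 65536

Answer: 65536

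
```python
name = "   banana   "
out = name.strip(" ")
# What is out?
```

Trace:
`name = "   banana   "` → name = '   banana   '
`out = name.strip(" ")` → out = 'banana'
So out = 'banana'

Answer: 'banana'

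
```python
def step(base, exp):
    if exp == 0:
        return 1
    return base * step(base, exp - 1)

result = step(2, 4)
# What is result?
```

step(2, 4) = 2 * 2 * 2 * 2 = 16

Answer: 16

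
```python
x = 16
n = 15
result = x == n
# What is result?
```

Trace:
`x = 16` → x = 16
`n = 15` → n = 15
`result = x == n` → result = False
So result = False

Answer: False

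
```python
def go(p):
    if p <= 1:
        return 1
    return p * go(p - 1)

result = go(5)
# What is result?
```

go(5) = 5 * 4 * 3 * 2 * 1 = 120

Answer: 120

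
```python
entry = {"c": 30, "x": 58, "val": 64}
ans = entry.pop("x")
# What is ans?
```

Trace:
`entry = {"c": 30, "x": 58, "val": 64}` → entry = {'c': 30, 'x': 58, 'val': 64}
`ans = entry.pop("x")` → entry = {'c': 30, 'val': 64}; ans = 58
So ans = 58

Answer: 58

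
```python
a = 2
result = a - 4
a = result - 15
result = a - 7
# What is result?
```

Trace:
`a = 2` → a = 2
`result = a - 4` → result = -2
`a = result - 15` → a = -17
`result = a - 7` → result = -24
So result = -24

Answer: -24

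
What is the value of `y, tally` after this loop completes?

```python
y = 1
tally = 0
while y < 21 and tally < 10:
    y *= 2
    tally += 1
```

Double until >= 21 or 10 iterations
`y, tally` takes the values: (1, 0) → (2, 0) → (2, 1) → (4, 1) → (4, 2) → (8, 2) → (8, 3) → (16, 3) → (16, 4) → (32, 4) → (32, 5)

Answer: 32, 5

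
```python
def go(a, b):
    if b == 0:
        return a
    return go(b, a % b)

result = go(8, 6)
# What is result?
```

go(8, 6) -> go(6, 2) -> go(2, 0) -> 2

Answer: 2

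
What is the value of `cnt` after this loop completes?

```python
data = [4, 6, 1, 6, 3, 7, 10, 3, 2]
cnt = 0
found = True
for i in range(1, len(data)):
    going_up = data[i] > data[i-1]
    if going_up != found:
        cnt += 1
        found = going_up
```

Count direction changes in [4, 6, 1, 6, 3, 7, 10, 3, 2]
`cnt` takes the values: 0 → 1 → 2 → 3 → 4 → 5

Answer: 5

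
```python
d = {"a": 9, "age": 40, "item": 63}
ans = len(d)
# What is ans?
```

Trace:
`d = {"a": 9, "age": 40, "item": 63}` → d = {'a': 9, 'age': 40, 'item': 63}
`ans = len(d)` → ans = 3
So ans = 3

Answer: 3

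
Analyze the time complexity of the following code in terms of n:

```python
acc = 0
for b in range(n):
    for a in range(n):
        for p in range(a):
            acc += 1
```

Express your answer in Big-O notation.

Each loop level contributes: n × n × n. Multiplying the contributions gives O(n^3).

Answer: O(n^3)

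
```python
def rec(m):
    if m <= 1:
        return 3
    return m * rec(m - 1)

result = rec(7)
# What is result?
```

rec(7) = 7 * 6 * 5 * 4 * 3 * 2 * 3 = 15120

Answer: 15120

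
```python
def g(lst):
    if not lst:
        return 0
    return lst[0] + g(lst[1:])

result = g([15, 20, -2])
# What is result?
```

15 + 20 + (-2) + 0 = 33

Answer: 33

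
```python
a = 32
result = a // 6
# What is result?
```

Trace:
`a = 32` → a = 32
`result = a // 6` → result = 5
So result = 5

Answer: 5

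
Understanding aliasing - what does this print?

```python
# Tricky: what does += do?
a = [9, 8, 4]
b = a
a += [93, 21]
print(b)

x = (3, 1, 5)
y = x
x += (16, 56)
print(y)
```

Key concept: += behavior differs for mutable vs immutable.
Step by step:
`a = [9, 8, 4]` → a = [9, 8, 4]
`b = a` → b = [9, 8, 4] (same object as a)
`a += [93, 21]` → a = [9, 8, 4, 93, 21] (same object as b); b = [9, 8, 4, 93, 21] (same object as a)
`print(b)` → prints [9, 8, 4, 93, 21]
`x = (3, 1, 5)` → x = (3, 1, 5)
`y = x` → y = (3, 1, 5)
`x += (16, 56)` → x = (3, 1, 5, 16, 56)
`print(y)` → prints (3, 1, 5)

Answer:
[9, 8, 4, 93, 21]
(3, 1, 5)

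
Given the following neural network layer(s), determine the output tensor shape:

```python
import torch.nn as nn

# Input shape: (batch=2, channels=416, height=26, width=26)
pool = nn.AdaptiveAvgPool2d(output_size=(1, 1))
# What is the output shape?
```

Input: (2, 416, 26, 26) -> Output: (2, 416, 1, 1)

Answer: (2, 416, 1, 1)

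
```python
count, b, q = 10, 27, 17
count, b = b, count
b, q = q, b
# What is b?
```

Trace:
`count, b, q = 10, 27, 17` → count = 10; b = 27; q = 17
`count, b = b, count` → count = 27; b = 10
`b, q = q, b` → b = 17; q = 10
So b = 17

Answer: 17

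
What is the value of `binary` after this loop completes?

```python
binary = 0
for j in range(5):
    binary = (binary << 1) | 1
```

Build 5 consecutive 1-bits: 0b11111
`binary` takes the values: 0 → 1 → 3 → 7 → 15 → 31

Answer: 31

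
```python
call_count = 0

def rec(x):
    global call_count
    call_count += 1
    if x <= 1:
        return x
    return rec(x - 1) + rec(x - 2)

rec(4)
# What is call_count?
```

Calls(x) = 1 + Calls(x-1) + Calls(x-2); Calls(0)=Calls(1)=1. For x=4 this gives 9.

Answer: 9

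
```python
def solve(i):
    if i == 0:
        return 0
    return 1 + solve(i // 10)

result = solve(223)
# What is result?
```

Count of digits of 223: 3

Answer: 3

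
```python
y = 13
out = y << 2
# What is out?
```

Trace:
`y = 13` → y = 13
`out = y << 2` → out = 52
So out = 52

Answer: 52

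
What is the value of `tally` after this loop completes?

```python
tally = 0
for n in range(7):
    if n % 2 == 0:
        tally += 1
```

Count numbers divisible by 2 in range(7)
`tally` takes the values: 0 → 1 → 2 → 3 → 4

Answer: 4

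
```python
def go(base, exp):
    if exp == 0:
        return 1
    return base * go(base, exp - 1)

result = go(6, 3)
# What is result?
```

go(6, 3) = 6 * 6 * 6 = 216

Answer: 216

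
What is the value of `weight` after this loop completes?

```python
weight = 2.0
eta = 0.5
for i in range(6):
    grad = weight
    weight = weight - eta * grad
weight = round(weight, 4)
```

Gradient descent: w = 2.0 * (1 - 0.5)^6
`weight` takes the values: 2.0 → 1.0 → 0.5 → 0.25 → 0.125 → 0.0625 → 0.03125 → 0.0312

Answer: 0.0312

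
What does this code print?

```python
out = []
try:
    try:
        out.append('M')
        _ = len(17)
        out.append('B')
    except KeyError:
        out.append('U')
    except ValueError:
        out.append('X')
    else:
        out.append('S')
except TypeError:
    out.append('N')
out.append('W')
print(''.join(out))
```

Execution trace: 'M' (try body) → 'N' (outer except TypeError) → 'W' (after the try/except). Output: MNW

Answer: MNW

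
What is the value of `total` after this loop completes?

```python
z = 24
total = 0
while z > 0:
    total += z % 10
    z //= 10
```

Sum digits of 24
`total` takes the values: 0 → 4 → 6

Answer: 6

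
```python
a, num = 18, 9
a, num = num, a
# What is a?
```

Trace:
`a, num = 18, 9` → a = 18; num = 9
`a, num = num, a` → a = 9; num = 18
So a = 9

Answer: 9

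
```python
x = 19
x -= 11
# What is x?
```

Trace:
`x = 19` → x = 19
`x -= 11` → x = 8
So x = 8

Answer: 8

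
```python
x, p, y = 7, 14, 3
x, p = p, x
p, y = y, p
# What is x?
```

Trace:
`x, p, y = 7, 14, 3` → x = 7; p = 14; y = 3
`x, p = p, x` → x = 14; p = 7
`p, y = y, p` → p = 3; y = 7
So x = 14

Answer: 14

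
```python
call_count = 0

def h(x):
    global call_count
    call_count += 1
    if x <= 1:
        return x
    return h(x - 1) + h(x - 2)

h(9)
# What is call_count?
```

Calls(x) = 1 + Calls(x-1) + Calls(x-2); Calls(0)=Calls(1)=1. For x=9 this gives 109.

Answer: 109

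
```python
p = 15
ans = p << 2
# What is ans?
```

Trace:
`p = 15` → p = 15
`ans = p << 2` → ans = 60
So ans = 60

Answer: 60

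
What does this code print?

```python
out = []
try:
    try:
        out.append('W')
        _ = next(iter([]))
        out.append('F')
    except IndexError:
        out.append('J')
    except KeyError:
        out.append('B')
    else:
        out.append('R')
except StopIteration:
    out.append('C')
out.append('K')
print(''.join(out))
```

Execution trace: 'W' (try body) → 'C' (outer except StopIteration) → 'K' (after the try/except). Output: WCK

Answer: WCK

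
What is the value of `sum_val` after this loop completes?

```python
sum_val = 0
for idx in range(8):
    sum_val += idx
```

Sum of 0 to 7 = 28
`sum_val` takes the values: 0 → 1 → 3 → 6 → 10 → 15 → 21 → 28

Answer: 28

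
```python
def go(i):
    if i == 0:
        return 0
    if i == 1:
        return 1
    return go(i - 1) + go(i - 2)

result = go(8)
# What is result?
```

Build up from base cases: go(0)=0, go(1)=1, go(2)=1, go(3)=2, go(4)=3, go(5)=5, go(6)=8, ..., go(8)=21

Answer: 21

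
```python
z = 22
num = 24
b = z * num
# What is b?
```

Trace:
`z = 22` → z = 22
`num = 24` → num = 24
`b = z * num` → b = 528
So b = 528

Answer: 528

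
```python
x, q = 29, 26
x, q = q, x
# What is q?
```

Trace:
`x, q = 29, 26` → x = 29; q = 26
`x, q = q, x` → x = 26; q = 29
So q = 29

Answer: 29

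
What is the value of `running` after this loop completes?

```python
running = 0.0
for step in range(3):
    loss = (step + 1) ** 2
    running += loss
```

Sum of squared losses 1² + 2² + ... + 3²
`running` takes the values: 0.0 → 1.0 → 5.0 → 14.0

Answer: 14.0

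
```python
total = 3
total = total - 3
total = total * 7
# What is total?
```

Trace:
`total = 3` → total = 3
`total = total - 3` → total = 0
`total = total * 7` → total = 0
So total = 0

Answer: 0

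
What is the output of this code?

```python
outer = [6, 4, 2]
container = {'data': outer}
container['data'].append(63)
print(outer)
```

Key concept: dict holds reference to list.
Step by step:
`outer = [6, 4, 2]` → outer = [6, 4, 2]
`container = {'data': outer}` → container = {'data': [6, 4, 2]}
`container['data'].append(63)` → outer = [6, 4, 2, 63]; container = {'data': [6, 4, 2, 63]}
`print(outer)` → prints [6, 4, 2, 63]

Answer: [6, 4, 2, 63]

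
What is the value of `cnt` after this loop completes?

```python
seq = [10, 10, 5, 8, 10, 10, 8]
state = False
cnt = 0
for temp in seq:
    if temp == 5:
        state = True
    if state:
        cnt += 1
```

Count elements after first 5 in [10, 10, 5, 8, 10, 10, 8]
`cnt` takes the values: 0 → 1 → 2 → 3 → 4 → 5

Answer: 5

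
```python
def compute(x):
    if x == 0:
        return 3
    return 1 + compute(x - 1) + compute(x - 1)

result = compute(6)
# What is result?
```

compute(x) = 1 + 2·compute(x-1), compute(0)=3. Closed form: (3+1)·2^6 - 1 = 255.

Answer: 255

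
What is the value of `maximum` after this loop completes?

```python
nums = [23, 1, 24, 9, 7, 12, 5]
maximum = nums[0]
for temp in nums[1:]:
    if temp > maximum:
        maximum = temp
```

Maximum of [23, 1, 24, 9, 7, 12, 5]
`maximum` takes the values: 23 → 24

Answer: 24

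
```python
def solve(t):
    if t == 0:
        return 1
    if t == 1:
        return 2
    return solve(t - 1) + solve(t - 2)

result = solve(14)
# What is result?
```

Build up from base cases: solve(0)=1, solve(1)=2, solve(2)=3, solve(3)=5, solve(4)=8, solve(5)=13, solve(6)=21, ..., solve(14)=987

Answer: 987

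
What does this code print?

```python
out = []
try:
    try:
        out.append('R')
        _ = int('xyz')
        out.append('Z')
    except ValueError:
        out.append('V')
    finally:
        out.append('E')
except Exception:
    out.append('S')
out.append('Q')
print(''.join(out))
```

Execution trace: 'R' (inner try body) → 'V' (inner except ValueError) → 'E' (inner finally) → 'Q' (after the try/except). Output: RVEQ

Answer: RVEQ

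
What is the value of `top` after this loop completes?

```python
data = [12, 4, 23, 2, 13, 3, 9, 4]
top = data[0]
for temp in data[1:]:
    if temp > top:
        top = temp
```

Maximum of [12, 4, 23, 2, 13, 3, 9, 4]
`top` takes the values: 12 → 23

Answer: 23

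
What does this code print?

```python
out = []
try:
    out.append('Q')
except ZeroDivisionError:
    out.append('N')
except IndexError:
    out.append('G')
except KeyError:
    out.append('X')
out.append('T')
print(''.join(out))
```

Execution trace: 'Q' (try body, no exception) → 'T' (after the try/except). Output: QT

Answer: QT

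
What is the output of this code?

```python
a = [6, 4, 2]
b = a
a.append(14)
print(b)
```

Key concept: basic list aliasing.
Step by step:
`a = [6, 4, 2]` → a = [6, 4, 2]
`b = a` → b = [6, 4, 2] (same object as a)
`a.append(14)` → a = [6, 4, 2, 14] (same object as b); b = [6, 4, 2, 14] (same object as a)
`print(b)` → prints [6, 4, 2, 14]

Answer: [6, 4, 2, 14]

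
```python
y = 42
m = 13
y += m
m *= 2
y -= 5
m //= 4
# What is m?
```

Trace:
`y = 42` → y = 42
`m = 13` → m = 13
`y += m` → y = 55
`m *= 2` → m = 26
`y -= 5` → y = 50
`m //= 4` → m = 6
So m = 6

Answer: 6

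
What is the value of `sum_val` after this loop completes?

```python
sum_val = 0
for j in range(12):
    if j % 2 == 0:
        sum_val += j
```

Sum of even numbers 0 to 11
`sum_val` takes the values: 0 → 2 → 6 → 12 → 20 → 30

Answer: 30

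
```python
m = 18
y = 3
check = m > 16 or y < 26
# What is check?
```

Trace:
`m = 18` → m = 18
`y = 3` → y = 3
`check = m > 16 or y < 26` → check = True
So check = True

Answer: True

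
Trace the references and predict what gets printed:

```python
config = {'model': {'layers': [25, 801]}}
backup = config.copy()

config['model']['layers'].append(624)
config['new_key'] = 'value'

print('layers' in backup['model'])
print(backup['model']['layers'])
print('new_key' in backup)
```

Key concept: shallow copy gotcha with nested dict.
Step by step:
`config = {'model': {'layers': [25, 801]}}` → config = {'model': {'layers': [25, 801]}}
`backup = config.copy()` → backup = {'model': {'layers': [25, 801]}}
`config['model']['layers'].append(624)` → config = {'model': {'layers': [25, 801, 624]}}; backup = {'model': {'layers': [25, 801, 624]}}
`config['new_key'] = 'value'` → config = {'model': {'layers': [25, 801, 624]}, 'new_key': 'value'}
`print('layers' in backup['model'])` → prints True
`print(backup['model']['layers'])` → prints [25, 801, 624]
`print('new_key' in backup)` → prints False

Answer:
True
[25, 801, 624]
False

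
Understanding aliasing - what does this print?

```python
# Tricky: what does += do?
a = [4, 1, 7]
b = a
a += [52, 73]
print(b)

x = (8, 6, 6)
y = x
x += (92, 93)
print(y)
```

Key concept: += behavior differs for mutable vs immutable.
Step by step:
`a = [4, 1, 7]` → a = [4, 1, 7]
`b = a` → b = [4, 1, 7] (same object as a)
`a += [52, 73]` → a = [4, 1, 7, 52, 73] (same object as b); b = [4, 1, 7, 52, 73] (same object as a)
`print(b)` → prints [4, 1, 7, 52, 73]
`x = (8, 6, 6)` → x = (8, 6, 6)
`y = x` → y = (8, 6, 6)
`x += (92, 93)` → x = (8, 6, 6, 92, 93)
`print(y)` → prints (8, 6, 6)

Answer:
[4, 1, 7, 52, 73]
(8, 6, 6)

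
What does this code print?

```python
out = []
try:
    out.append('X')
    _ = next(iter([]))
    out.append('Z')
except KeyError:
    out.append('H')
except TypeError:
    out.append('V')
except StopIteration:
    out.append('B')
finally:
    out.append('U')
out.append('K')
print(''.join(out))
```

Execution trace: 'X' (try body) → 'B' (except StopIteration) → 'U' (finally) → 'K' (after the try/except). Output: XBUK

Answer: XBUK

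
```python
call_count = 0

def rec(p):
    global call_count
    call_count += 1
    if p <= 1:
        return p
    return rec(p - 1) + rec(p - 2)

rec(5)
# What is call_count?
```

Calls(p) = 1 + Calls(p-1) + Calls(p-2); Calls(0)=Calls(1)=1. For p=5 this gives 15.

Answer: 15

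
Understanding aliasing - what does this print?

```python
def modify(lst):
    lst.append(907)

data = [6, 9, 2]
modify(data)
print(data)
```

Key concept: function modifies passed list.
Step by step:
`data = [6, 9, 2]` → data = [6, 9, 2]
`modify(data)` → data = [6, 9, 2, 907]
`print(data)` → prints [6, 9, 2, 907]

Answer: [6, 9, 2, 907]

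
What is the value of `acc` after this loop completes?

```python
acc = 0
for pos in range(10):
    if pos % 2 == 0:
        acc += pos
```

Sum of even numbers 0 to 9
`acc` takes the values: 0 → 2 → 6 → 12 → 20

Answer: 20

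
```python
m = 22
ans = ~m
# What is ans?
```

Trace:
`m = 22` → m = 22
`ans = ~m` → ans = -23
So ans = -23

Answer: -23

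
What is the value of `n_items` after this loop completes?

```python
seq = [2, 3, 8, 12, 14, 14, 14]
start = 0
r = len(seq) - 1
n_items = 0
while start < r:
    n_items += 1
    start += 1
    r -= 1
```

Iterations until pointers meet (list length 7)
`n_items` takes the values: 0 → 1 → 2 → 3

Answer: 3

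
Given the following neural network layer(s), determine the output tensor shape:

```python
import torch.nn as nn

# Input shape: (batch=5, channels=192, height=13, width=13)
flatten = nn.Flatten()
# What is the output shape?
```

Input: (5, 192, 13, 13) -> Output: (5, 32448)

Answer: (5, 32448)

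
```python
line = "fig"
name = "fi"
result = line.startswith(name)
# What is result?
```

Trace:
`line = "fig"` → line = 'fig'
`name = "fi"` → name = 'fi'
`result = line.startswith(name)` → result = True
So result = True

Answer: True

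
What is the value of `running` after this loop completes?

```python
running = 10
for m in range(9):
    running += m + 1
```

Start at 10, add 1 to 9 = 55
`running` takes the values: 10 → 11 → 13 → 16 → 20 → 25 → 31 → 38 → 46 → 55

Answer: 55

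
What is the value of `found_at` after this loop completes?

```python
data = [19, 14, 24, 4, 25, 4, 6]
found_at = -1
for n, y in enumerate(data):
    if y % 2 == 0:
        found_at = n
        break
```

First even number index in [19, 14, 24, 4, 25, 4, 6]
`found_at` takes the values: -1 → 1

Answer: 1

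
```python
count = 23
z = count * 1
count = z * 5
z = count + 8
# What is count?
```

Trace:
`count = 23` → count = 23
`z = count * 1` → z = 23
`count = z * 5` → count = 115
`z = count + 8` → z = 123
So count = 115

Answer: 115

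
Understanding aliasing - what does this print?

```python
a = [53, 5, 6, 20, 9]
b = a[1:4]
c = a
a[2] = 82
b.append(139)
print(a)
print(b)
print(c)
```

Key concept: slice vs alias.
Step by step:
`a = [53, 5, 6, 20, 9]` → a = [53, 5, 6, 20, 9]
`b = a[1:4]` → b = [5, 6, 20]
`c = a` → c = [53, 5, 6, 20, 9] (same object as a)
`a[2] = 82` → a = [53, 5, 82, 20, 9] (same object as c); c = [53, 5, 82, 20, 9] (same object as a)
`b.append(139)` → b = [5, 6, 20, 139]
`print(a)` → prints [53, 5, 82, 20, 9]
`print(b)` → prints [5, 6, 20, 139]
`print(c)` → prints [53, 5, 82, 20, 9]

Answer:
[53, 5, 82, 20, 9]
[5, 6, 20, 139]
[53, 5, 82, 20, 9]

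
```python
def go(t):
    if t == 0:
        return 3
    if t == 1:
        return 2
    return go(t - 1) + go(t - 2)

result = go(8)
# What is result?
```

Build up from base cases: go(0)=3, go(1)=2, go(2)=5, go(3)=7, go(4)=12, go(5)=19, go(6)=31, ..., go(8)=81

Answer: 81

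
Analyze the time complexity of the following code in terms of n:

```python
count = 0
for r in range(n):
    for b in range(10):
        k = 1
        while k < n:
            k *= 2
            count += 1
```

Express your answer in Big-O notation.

Each loop level contributes: n × 1 × log n. Multiplying the contributions gives O(n log n).

Answer: O(n log n)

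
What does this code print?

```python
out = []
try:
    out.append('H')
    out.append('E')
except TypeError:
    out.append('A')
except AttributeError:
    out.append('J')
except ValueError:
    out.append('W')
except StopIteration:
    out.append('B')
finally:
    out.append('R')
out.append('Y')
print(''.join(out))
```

Execution trace: 'H' (try body) → 'E' (try body, no exception) → 'R' (finally) → 'Y' (after the try/except). Output: HERY

Answer: HERY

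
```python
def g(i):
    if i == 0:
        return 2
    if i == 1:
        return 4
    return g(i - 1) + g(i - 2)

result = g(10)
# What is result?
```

Build up from base cases: g(0)=2, g(1)=4, g(2)=6, g(3)=10, g(4)=16, g(5)=26, g(6)=42, ..., g(10)=288

Answer: 288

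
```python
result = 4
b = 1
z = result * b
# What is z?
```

Trace:
`result = 4` → result = 4
`b = 1` → b = 1
`z = result * b` → z = 4
So z = 4

Answer: 4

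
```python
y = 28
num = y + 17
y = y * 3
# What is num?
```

Trace:
`y = 28` → y = 28
`num = y + 17` → num = 45
`y = y * 3` → y = 84
So num = 45

Answer: 45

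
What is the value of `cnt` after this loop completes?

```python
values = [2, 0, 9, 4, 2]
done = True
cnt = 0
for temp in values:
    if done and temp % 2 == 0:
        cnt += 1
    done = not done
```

Count even values at even positions
`cnt` takes the values: 0 → 1 → 2

Answer: 2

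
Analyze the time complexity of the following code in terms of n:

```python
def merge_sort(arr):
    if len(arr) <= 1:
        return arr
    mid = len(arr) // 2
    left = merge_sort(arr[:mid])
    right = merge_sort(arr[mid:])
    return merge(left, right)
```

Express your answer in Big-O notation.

This is Merge sort. Time complexity: O(n log n).

Answer: O(n log n)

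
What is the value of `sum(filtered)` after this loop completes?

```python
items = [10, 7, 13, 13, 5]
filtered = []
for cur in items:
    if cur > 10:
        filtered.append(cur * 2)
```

Sum of doubled values > 10
`filtered` takes the values: [] → [26] → [26, 26]
So `sum(filtered)` = 52

Answer: 52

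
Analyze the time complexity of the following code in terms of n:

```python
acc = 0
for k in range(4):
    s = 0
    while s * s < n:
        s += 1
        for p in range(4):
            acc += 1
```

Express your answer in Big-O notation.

Each loop level contributes: 1 × √n × 1. Multiplying the contributions gives O(√n).

Answer: O(√n)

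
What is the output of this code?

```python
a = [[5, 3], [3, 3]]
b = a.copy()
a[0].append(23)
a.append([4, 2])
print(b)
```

Key concept: shallow copy with nested lists.
Step by step:
`a = [[5, 3], [3, 3]]` → a = [[5, 3], [3, 3]]
`b = a.copy()` → b = [[5, 3], [3, 3]]
`a[0].append(23)` → a = [[5, 3, 23], [3, 3]]; b = [[5, 3, 23], [3, 3]]
`a.append([4, 2])` → a = [[5, 3, 23], [3, 3], [4, 2]]
`print(b)` → prints [[5, 3, 23], [3, 3]]

Answer: [[5, 3, 23], [3, 3]]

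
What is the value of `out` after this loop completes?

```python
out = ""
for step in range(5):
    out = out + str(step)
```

Concatenate digits 0 to 4
`out` takes the values: "" → "0" → "01" → "012" → "0123" → "01234"

Answer: "01234"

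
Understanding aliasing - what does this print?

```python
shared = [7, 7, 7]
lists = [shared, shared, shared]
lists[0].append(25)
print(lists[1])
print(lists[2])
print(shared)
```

Key concept: list of same reference.
Step by step:
`shared = [7, 7, 7]` → shared = [7, 7, 7]
`lists = [shared, shared, shared]` → lists = [[7, 7, 7], [7, 7, 7], [7, 7, 7]]
`lists[0].append(25)` → shared = [7, 7, 7, 25]; lists = [[7, 7, 7, 25], [7, 7, 7, 25], [7, 7, 7, 25]]
`print(lists[1])` → prints [7, 7, 7, 25]
`print(lists[2])` → prints [7, 7, 7, 25]
`print(shared)` → prints [7, 7, 7, 25]

Answer:
[7, 7, 7, 25]
[7, 7, 7, 25]
[7, 7, 7, 25]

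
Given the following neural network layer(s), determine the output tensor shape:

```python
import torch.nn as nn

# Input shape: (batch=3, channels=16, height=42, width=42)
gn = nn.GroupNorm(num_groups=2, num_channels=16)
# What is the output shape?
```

Input: (3, 16, 42, 42) -> Output: (3, 16, 42, 42)

Answer: (3, 16, 42, 42)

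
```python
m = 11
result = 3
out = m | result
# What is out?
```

Trace:
`m = 11` → m = 11
`result = 3` → result = 3
`out = m | result` → out = 11
So out = 11

Answer: 11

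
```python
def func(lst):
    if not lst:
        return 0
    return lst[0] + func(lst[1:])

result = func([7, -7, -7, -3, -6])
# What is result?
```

7 + (-7) + (-7) + (-3) + (-6) + 0 = -16

Answer: -16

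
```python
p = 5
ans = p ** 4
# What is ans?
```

Trace:
`p = 5` → p = 5
`ans = p ** 4` → ans = 625
So ans = 625

Answer: 625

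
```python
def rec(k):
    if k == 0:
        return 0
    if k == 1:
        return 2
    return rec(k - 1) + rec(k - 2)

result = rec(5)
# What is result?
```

Build up from base cases: rec(0)=0, rec(1)=2, rec(2)=2, rec(3)=4, rec(4)=6, rec(5)=10

Answer: 10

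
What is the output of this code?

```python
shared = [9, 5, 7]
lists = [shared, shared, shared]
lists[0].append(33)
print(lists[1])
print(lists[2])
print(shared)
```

Key concept: list of same reference.
Step by step:
`shared = [9, 5, 7]` → shared = [9, 5, 7]
`lists = [shared, shared, shared]` → lists = [[9, 5, 7], [9, 5, 7], [9, 5, 7]]
`lists[0].append(33)` → shared = [9, 5, 7, 33]; lists = [[9, 5, 7, 33], [9, 5, 7, 33], [9, 5, 7, 33]]
`print(lists[1])` → prints [9, 5, 7, 33]
`print(lists[2])` → prints [9, 5, 7, 33]
`print(shared)` → prints [9, 5, 7, 33]

Answer:
[9, 5, 7, 33]
[9, 5, 7, 33]
[9, 5, 7, 33]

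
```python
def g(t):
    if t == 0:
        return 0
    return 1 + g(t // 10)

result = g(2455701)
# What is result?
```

Count of digits of 2455701: 7

Answer: 7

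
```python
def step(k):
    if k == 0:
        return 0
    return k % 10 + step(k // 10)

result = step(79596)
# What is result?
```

Sum of digits of 79596: 6 + 9 + 5 + 9 + 7 = 36

Answer: 36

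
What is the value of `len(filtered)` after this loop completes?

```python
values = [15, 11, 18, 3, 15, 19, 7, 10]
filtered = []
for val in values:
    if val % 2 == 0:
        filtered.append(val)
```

Count even numbers in [15, 11, 18, 3, 15, 19, 7, 10]
`filtered` takes the values: [] → [18] → [18, 10]
So `len(filtered)` = 2

Answer: 2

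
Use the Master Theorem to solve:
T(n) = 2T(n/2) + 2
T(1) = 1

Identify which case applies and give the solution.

a=2, b=2, f(n)=2. log_2(2) = 1. Since c=0 < 1, Case 1 applies: T(n) = Θ(n^log_b(a)) = O(n).

Answer: O(n) - Case 1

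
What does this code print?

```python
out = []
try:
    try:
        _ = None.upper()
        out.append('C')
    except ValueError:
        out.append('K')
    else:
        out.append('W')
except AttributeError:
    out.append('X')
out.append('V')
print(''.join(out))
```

Execution trace: 'X' (outer except AttributeError) → 'V' (after the try/except). Output: XV

Answer: XV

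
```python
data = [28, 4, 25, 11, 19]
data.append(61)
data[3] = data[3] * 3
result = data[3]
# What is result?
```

Trace:
`data = [28, 4, 25, 11, 19]` → data = [28, 4, 25, 11, 19]
`data.append(61)` → data = [28, 4, 25, 11, 19, 61]
`data[3] = data[3] * 3` → data = [28, 4, 25, 33, 19, 61]
`result = data[3]` → result = 33
So result = 33

Answer: 33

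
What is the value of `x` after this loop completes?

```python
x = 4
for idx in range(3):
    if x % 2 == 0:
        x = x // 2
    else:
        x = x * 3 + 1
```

Collatz-style transformation from 4
`x` takes the values: 4 → 2 → 1 → 4

Answer: 4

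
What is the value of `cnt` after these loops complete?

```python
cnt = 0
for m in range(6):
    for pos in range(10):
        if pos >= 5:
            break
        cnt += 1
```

Inner breaks at 5, outer runs 6 times
`cnt` takes the values: 0 → 1 → 2 → 3 → 4 → 5 → 6 → 7 → 8 → 9 → 10 → 11 → 12 → 13 → 14 → 15 → 16 → 17 → 18 → 19 → 20 → 21 → 22 → 23 → 24 → 25 → 26 → 27 → 28 → 29 → 30

Answer: 30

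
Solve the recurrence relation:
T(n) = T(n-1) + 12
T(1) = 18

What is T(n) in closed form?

Unrolling: T(n) = T(1) + 12·(n-1) = 18 + 12(n-1) = 12n + 6.

Answer: T(n) = 12n + 6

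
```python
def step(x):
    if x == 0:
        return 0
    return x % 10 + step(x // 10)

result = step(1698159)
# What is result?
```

Sum of digits of 1698159: 9 + 5 + 1 + 8 + 9 + 6 + 1 = 39

Answer: 39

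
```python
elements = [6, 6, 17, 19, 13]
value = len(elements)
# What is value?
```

Trace:
`elements = [6, 6, 17, 19, 13]` → elements = [6, 6, 17, 19, 13]
`value = len(elements)` → value = 5
So value = 5

Answer: 5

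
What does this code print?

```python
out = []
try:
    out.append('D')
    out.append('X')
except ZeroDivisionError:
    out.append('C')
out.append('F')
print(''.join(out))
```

Execution trace: 'D' (try body) → 'X' (try body, no exception) → 'F' (after the try/except). Output: DXF

Answer: DXF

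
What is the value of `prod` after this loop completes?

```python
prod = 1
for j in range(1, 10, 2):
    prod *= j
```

Product of 1, 3, 5, ... up to 9
`prod` takes the values: 1 → 3 → 15 → 105 → 945

Answer: 945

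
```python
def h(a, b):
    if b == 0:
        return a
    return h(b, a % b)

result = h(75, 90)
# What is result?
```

h(75, 90) -> h(90, 75) -> h(75, 15) -> h(15, 0) -> 15

Answer: 15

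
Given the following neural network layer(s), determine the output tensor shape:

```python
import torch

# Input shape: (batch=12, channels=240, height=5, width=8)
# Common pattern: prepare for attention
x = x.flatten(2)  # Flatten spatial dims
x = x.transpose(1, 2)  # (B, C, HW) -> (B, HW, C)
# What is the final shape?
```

Input: (12, 240, 5, 8) -> after flatten(2): (12, 240, 40) -> Output: (12, 40, 240)

Answer: (12, 40, 240)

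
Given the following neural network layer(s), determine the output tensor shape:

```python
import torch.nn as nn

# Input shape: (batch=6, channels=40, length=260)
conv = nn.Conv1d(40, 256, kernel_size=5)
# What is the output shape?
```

Input: (6, 40, 260) -> Output: (6, 256, 256)

Answer: (6, 256, 256)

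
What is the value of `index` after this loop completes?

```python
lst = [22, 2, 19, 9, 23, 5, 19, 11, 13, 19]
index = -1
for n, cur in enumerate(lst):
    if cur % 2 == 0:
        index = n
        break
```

First even number index in [22, 2, 19, 9, 23, 5, 19, 11, 13, 19]
`index` takes the values: -1 → 0

Answer: 0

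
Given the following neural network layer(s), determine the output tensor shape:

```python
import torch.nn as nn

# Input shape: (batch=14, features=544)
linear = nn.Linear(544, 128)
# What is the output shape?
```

Input: (14, 544) -> Output: (14, 128)

Answer: (14, 128)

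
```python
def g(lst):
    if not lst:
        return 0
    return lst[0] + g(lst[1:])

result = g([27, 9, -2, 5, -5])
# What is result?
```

27 + 9 + (-2) + 5 + (-5) + 0 = 34

Answer: 34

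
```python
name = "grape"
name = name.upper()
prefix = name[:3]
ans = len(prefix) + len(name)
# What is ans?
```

Trace:
`name = "grape"` → name = 'grape'
`name = name.upper()` → name = 'GRAPE'
`prefix = name[:3]` → prefix = 'GRA'
`ans = len(prefix) + len(name)` → ans = 8
So ans = 8

Answer: 8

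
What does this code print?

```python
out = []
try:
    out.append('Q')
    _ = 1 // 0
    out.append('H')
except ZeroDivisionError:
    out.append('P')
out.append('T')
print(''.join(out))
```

Execution trace: 'Q' (try body) → 'P' (except ZeroDivisionError) → 'T' (after the try/except). Output: QPT

Answer: QPT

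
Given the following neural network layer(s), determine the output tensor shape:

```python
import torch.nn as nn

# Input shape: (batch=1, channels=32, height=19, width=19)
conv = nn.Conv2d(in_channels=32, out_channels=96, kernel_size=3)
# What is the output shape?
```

Input: (1, 32, 19, 19) -> Output: (1, 96, 17, 17)

Answer: (1, 96, 17, 17)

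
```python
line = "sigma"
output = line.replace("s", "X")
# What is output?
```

Trace:
`line = "sigma"` → line = 'sigma'
`output = line.replace("s", "X")` → output = 'Xigma'
So output = 'Xigma'

Answer: 'Xigma'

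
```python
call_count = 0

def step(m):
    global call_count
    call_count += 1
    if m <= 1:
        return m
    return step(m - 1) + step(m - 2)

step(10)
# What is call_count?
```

Calls(m) = 1 + Calls(m-1) + Calls(m-2); Calls(0)=Calls(1)=1. For m=10 this gives 177.

Answer: 177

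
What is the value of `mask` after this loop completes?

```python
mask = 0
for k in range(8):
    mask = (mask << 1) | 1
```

Build 8 consecutive 1-bits: 0b11111111
`mask` takes the values: 0 → 1 → 3 → 7 → 15 → 31 → 63 → 127 → 255

Answer: 255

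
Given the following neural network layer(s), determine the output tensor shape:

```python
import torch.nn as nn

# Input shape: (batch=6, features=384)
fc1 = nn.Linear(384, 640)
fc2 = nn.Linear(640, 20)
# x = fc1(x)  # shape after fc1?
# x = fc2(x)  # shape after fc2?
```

Input: (6, 384) -> after fc1: (6, 640) -> Output: (6, 20)

Answer: (6, 20)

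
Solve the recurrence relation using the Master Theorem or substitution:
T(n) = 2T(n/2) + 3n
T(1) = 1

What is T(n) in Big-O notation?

By Master Theorem: a=2, b=2, f(n)=3n. Since log_2(2) = 1 and f(n) = Θ(n^1), Case 2 applies. T(n) = O(n log n).

Answer: O(n log n)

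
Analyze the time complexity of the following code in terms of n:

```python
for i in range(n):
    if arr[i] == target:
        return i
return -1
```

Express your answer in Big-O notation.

This is Linear search in an array. Time complexity: O(n).

Answer: O(n)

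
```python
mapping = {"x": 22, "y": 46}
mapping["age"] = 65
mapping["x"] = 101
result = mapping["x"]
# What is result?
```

Trace:
`mapping = {"x": 22, "y": 46}` → mapping = {'x': 22, 'y': 46}
`mapping["age"] = 65` → mapping = {'x': 22, 'y': 46, 'age': 65}
`mapping["x"] = 101` → mapping = {'x': 101, 'y': 46, 'age': 65}
`result = mapping["x"]` → result = 101
So result = 101

Answer: 101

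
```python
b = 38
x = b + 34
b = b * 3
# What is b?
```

Trace:
`b = 38` → b = 38
`x = b + 34` → x = 72
`b = b * 3` → b = 114
So b = 114

Answer: 114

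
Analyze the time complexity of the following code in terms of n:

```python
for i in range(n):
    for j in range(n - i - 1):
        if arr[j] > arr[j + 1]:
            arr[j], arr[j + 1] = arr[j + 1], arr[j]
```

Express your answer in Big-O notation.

This is Bubble sort. Time complexity: O(n²).

Answer: O(n²)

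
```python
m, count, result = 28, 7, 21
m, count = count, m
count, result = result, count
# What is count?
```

Trace:
`m, count, result = 28, 7, 21` → m = 28; count = 7; result = 21
`m, count = count, m` → m = 7; count = 28
`count, result = result, count` → count = 21; result = 28
So count = 21

Answer: 21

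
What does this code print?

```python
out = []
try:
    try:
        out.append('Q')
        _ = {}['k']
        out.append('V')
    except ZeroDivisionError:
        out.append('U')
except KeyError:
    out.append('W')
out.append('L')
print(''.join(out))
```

Execution trace: 'Q' (try body) → 'W' (outer except KeyError) → 'L' (after the try/except). Output: QWL

Answer: QWL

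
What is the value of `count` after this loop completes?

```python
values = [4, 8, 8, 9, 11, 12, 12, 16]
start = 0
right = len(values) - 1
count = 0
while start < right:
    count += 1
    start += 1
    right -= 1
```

Iterations until pointers meet (list length 8)
`count` takes the values: 0 → 1 → 2 → 3 → 4

Answer: 4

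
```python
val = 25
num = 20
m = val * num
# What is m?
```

Trace:
`val = 25` → val = 25
`num = 20` → num = 20
`m = val * num` → m = 500
So m = 500

Answer: 500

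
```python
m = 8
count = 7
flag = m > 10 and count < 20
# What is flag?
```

Trace:
`m = 8` → m = 8
`count = 7` → count = 7
`flag = m > 10 and count < 20` → flag = False
So flag = False

Answer: False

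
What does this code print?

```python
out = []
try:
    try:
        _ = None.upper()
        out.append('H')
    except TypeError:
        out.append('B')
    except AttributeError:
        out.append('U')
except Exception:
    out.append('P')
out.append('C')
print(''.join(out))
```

Execution trace: 'U' (inner except AttributeError) → 'C' (after the try/except). Output: UC

Answer: UC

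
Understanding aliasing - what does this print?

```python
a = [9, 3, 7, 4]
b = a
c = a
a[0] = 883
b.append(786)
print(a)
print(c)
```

Key concept: multiple aliases.
Step by step:
`a = [9, 3, 7, 4]` → a = [9, 3, 7, 4]
`b = a` → b = [9, 3, 7, 4] (same object as a)
`c = a` → c = [9, 3, 7, 4] (same object as a, b)
`a[0] = 883` → a = [883, 3, 7, 4] (same object as b, c); b = [883, 3, 7, 4] (same object as a, c); c = [883, 3, 7, 4] (same object as a, b)
`b.append(786)` → a = [883, 3, 7, 4, 786] (same object as b, c); b = [883, 3, 7, 4, 786] (same object as a, c); c = [883, 3, 7, 4, 786] (same object as a, b)
`print(a)` → prints [883, 3, 7, 4, 786]
`print(c)` → prints [883, 3, 7, 4, 786]

Answer:
[883, 3, 7, 4, 786]
[883, 3, 7, 4, 786]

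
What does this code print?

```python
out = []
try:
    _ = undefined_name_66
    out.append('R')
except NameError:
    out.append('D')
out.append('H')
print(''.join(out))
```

Execution trace: 'D' (except NameError) → 'H' (after the try/except). Output: DH

Answer: DH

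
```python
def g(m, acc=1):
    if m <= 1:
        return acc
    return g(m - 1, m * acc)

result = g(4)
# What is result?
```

Accumulator trace (n, acc): (4, 1) -> (3, 4) -> (2, 12) -> (1, 24) -> return 24

Answer: 24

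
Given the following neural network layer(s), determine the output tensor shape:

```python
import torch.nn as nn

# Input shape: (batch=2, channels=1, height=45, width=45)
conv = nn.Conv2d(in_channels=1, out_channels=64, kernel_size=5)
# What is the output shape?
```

Input: (2, 1, 45, 45) -> Output: (2, 64, 41, 41)

Answer: (2, 64, 41, 41)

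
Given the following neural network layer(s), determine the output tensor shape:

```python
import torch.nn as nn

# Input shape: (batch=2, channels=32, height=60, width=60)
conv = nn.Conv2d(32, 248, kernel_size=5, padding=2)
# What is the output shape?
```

Input: (2, 32, 60, 60) -> Output: (2, 248, 60, 60)

Answer: (2, 248, 60, 60)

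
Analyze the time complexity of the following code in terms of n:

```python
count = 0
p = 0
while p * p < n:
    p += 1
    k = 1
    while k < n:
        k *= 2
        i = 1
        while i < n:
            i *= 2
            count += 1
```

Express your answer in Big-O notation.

Each loop level contributes: √n × log n × log n. Multiplying the contributions gives O(√n log² n).

Answer: O(√n log² n)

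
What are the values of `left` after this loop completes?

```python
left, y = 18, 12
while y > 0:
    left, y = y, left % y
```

GCD of 18 and 12
`left` takes the values: 18 → 12 → 6

Answer: 6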